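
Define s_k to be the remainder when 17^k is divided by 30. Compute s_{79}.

s_0 = 1; s_1 = 17; s_2 = 19; s_3 = 23; s_4 = 1.
Since s_4 = s_0 = 1, the sequence is periodic with period 4.
(79 - 0) mod 4 = 3, so s_{79} = s_3 = 23.

23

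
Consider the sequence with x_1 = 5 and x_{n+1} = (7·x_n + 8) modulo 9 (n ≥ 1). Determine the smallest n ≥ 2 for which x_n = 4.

5

Computing terms: x_1 = 5; x_2 = 7; x_3 = 3; x_4 = 2; x_5 = 4; x_6 = 0; x_7 = 8; x_8 = 1; x_9 = 6; x_{10} = 5.
The sequence repeats with period 9.
The value 4 first appears (with n ≥ 2) at x_5.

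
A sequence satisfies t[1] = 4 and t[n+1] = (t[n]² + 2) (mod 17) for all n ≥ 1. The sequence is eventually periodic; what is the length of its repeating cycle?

4

t[1] = 4,  t[2] = 1,  t[3] = 3,  t[4] = 11,  t[5] = 4.
The sequence repeats with period 4.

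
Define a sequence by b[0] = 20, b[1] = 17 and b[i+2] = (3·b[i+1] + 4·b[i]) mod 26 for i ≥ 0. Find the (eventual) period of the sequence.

Listing terms: b[0] = 20,  b[1] = 17,  b[2] = 1,  b[3] = 19,  b[4] = 9,  b[5] = 25,  b[6] = 7,  b[7] = 17,  b[8] = 1.
Since (b[7], b[8]) = (b[1], b[2]) = (17, 1) (two consecutive terms determine the rest), the sequence is eventually periodic: after a pre-period of length 1 it cycles with period 6.

6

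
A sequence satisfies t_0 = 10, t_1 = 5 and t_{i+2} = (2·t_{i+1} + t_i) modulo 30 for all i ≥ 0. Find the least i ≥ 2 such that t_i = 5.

We have t_0 = 10; t_1 = 5; t_2 = 20; t_3 = 15; t_4 = 20; t_5 = 25; t_6 = 10; t_7 = 15; t_8 = 10; t_9 = 5.
The sequence repeats with period 8.
The value 5 next appears (with i ≥ 2) at t_9.

9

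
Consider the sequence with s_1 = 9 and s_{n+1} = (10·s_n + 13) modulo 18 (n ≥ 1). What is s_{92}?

We have s_1 = 9, s_2 = 13, s_3 = 17, s_4 = 3, s_5 = 7, s_6 = 11, s_7 = 15, s_8 = 1, s_9 = 5, s_{10} = 9.
Since s_{10} = s_1 = 9, the sequence is periodic with period 9.
So s_{92} = s_{1 + ((92-1) mod 9)} = s_2 = 13.

13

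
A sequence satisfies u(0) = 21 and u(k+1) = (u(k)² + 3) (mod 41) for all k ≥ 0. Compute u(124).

4

We have u(0) = 21; u(1) = 34; u(2) = 11; u(3) = 1; u(4) = 4; u(5) = 19; u(6) = 36; u(7) = 28; u(8) = 8; u(9) = 26; u(10) = 23; u(11) = 40; u(12) = 4.
Since u(12) = u(4) = 4, the sequence is eventually periodic: after a pre-period of length 4 it cycles with period 8.
For k ≥ 4, u(k) depends only on (k - 4) mod 8. (124 - 4) mod 8 = 0, so u(124) = u(4) = 4.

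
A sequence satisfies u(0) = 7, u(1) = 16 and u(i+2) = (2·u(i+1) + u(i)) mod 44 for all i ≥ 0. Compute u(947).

42

u(0) = 7, u(1) = 16, u(2) = 39, u(3) = 6, u(4) = 7, u(5) = 20, u(6) = 3, u(7) = 26, u(8) = 11, u(9) = 4, u(10) = 19, u(11) = 42, u(12) = 15, u(13) = 28, u(14) = 27, u(15) = 38, u(16) = 15, u(17) = 24, u(18) = 19, u(19) = 18, u(20) = 11, u(21) = 40, u(22) = 3, u(23) = 2, u(24) = 7, u(25) = 16.
Since (u(24), u(25)) = (u(0), u(1)) = (7, 16) (two consecutive terms determine the rest), the sequence is periodic with period 24.
(947 - 0) mod 24 = 11, so u(947) = u(11) = 42.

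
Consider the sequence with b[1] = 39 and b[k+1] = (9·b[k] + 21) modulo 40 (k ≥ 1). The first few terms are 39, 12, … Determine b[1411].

9

Computing terms: b[1] = 39,  b[2] = 12,  b[3] = 9,  b[4] = 22,  b[5] = 19,  b[6] = 32,  b[7] = 29,  b[8] = 2,  b[9] = 39.
The sequence repeats with period 8.
So b[1411] = b[1 + ((1411-1) mod 8)] = b[3] = 9.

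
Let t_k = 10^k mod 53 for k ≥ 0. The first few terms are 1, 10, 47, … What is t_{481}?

t_0 = 1; t_1 = 10; t_2 = 47; t_3 = 46; t_4 = 36; t_5 = 42; t_6 = 49; t_7 = 13; t_8 = 24; t_9 = 28; t_{10} = 15; t_{11} = 44; t_{12} = 16; t_{13} = 1.
The sequence repeats with period 13.
(481 - 0) mod 13 = 0, so t_{481} = t_0 = 1.

1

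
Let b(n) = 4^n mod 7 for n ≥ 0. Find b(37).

We have b(0) = 1; b(1) = 4; b(2) = 2; b(3) = 1.
Since b(3) = b(0) = 1, the sequence is periodic with period 3.
So b(37) = b(0 + ((37-0) mod 3)) = b(1) = 4.

4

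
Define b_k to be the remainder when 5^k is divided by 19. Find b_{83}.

b_1 = 5, b_2 = 6, b_3 = 11, b_4 = 17, b_5 = 9, b_6 = 7, b_7 = 16, b_8 = 4, b_9 = 1, b_{10} = 5.
Since b_{10} = b_1 = 5, the sequence is periodic with period 9.
So b_{83} = b_{1 + ((83-1) mod 9)} = b_2 = 6.

6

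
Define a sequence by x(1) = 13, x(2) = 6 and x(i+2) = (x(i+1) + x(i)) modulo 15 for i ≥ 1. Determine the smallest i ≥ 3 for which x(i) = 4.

Computing terms: x(1) = 13,  x(2) = 6,  x(3) = 4,  x(4) = 10,  x(5) = 14,  x(6) = 9,  x(7) = 8,  x(8) = 2,  x(9) = 10,  x(10) = 12,  x(11) = 7,  x(12) = 4,  x(13) = 11,  x(14) = 0,  x(15) = 11,  x(16) = 11,  x(17) = 7,  x(18) = 3,  x(19) = 10,  x(20) = 13,  x(21) = 8,  x(22) = 6,  x(23) = 14,  x(24) = 5,  x(25) = 4,  x(26) = 9,  x(27) = 13,  x(28) = 7,  x(29) = 5,  x(30) = 12,  x(31) = 2,  x(32) = 14,  x(33) = 1,  x(34) = 0,  x(35) = 1,  x(36) = 1,  x(37) = 2,  x(38) = 3,  x(39) = 5,  x(40) = 8,  x(41) = 13,  x(42) = 6.
The sequence repeats with period 40.
The value 4 first appears (with i ≥ 3) at x(3).

3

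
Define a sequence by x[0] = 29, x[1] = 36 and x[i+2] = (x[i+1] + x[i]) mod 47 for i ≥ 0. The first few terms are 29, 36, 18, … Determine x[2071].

Computing terms: x[0] = 29, x[1] = 36, x[2] = 18, x[3] = 7, x[4] = 25, x[5] = 32, x[6] = 10, x[7] = 42, x[8] = 5, x[9] = 0, x[10] = 5, x[11] = 5, x[12] = 10, x[13] = 15, x[14] = 25, x[15] = 40, x[16] = 18, x[17] = 11, x[18] = 29, x[19] = 40, x[20] = 22, x[21] = 15, x[22] = 37, x[23] = 5, x[24] = 42, x[25] = 0, x[26] = 42, x[27] = 42, x[28] = 37, x[29] = 32, x[30] = 22, x[31] = 7, x[32] = 29, x[33] = 36.
Since (x[32], x[33]) = (x[0], x[1]) = (29, 36) (two consecutive terms determine the rest), the sequence is periodic with period 32.
(2071 - 0) mod 32 = 23, so x[2071] = x[23] = 5.

5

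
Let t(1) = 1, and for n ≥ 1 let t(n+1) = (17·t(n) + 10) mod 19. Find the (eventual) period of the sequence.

9

We have t(1) = 1,  t(2) = 8,  t(3) = 13,  t(4) = 3,  t(5) = 4,  t(6) = 2,  t(7) = 6,  t(8) = 17,  t(9) = 14,  t(10) = 1.
The sequence repeats with period 9.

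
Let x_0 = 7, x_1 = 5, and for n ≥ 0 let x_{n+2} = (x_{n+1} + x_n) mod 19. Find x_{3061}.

5

Computing terms: x_0 = 7; x_1 = 5; x_2 = 12; x_3 = 17; x_4 = 10; x_5 = 8; x_6 = 18; x_7 = 7; x_8 = 6; x_9 = 13; x_{10} = 0; x_{11} = 13; x_{12} = 13; x_{13} = 7; x_{14} = 1; x_{15} = 8; x_{16} = 9; x_{17} = 17; x_{18} = 7; x_{19} = 5.
The sequence repeats with period 18.
(3061 - 0) mod 18 = 1, so x_{3061} = x_1 = 5.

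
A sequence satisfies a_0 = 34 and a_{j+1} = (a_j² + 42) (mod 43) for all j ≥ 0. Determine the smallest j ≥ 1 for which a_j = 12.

We have a_0 = 34; a_1 = 37; a_2 = 35; a_3 = 20; a_4 = 12; a_5 = 14; a_6 = 23; a_7 = 12.
Since a_7 = a_4 = 12, the sequence is eventually periodic: after a pre-period of length 4 it cycles with period 3.
The value 12 first appears (with j ≥ 1) at a_4.

4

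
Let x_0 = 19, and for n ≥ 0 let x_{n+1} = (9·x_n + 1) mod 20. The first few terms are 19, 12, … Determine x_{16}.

Listing terms: x_0 = 19, x_1 = 12, x_2 = 9, x_3 = 2, x_4 = 19.
The sequence repeats with period 4.
So x_{16} = x_{0 + ((16-0) mod 4)} = x_0 = 19.

19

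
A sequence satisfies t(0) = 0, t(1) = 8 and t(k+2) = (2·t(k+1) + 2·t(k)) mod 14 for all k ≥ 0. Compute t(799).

8

Computing terms: t(0) = 0, t(1) = 8, t(2) = 2, t(3) = 6, t(4) = 2, t(5) = 2, t(6) = 8, t(7) = 6, t(8) = 0, t(9) = 12, t(10) = 10, t(11) = 2, t(12) = 10, t(13) = 10, t(14) = 12, t(15) = 2, t(16) = 0, t(17) = 4, t(18) = 8, t(19) = 10, t(20) = 8, t(21) = 8, t(22) = 4, t(23) = 10, t(24) = 0, t(25) = 6, t(26) = 12, t(27) = 8, t(28) = 12, t(29) = 12, t(30) = 6, t(31) = 8, t(32) = 0, t(33) = 2, t(34) = 4, t(35) = 12, t(36) = 4, t(37) = 4, t(38) = 2, t(39) = 12, t(40) = 0, t(41) = 10, t(42) = 6, t(43) = 4, t(44) = 6, t(45) = 6, t(46) = 10, t(47) = 4, t(48) = 0, t(49) = 8.
Since (t(48), t(49)) = (t(0), t(1)) = (0, 8) (two consecutive terms determine the rest), the sequence is periodic with period 48.
So t(799) = t(0 + ((799-0) mod 48)) = t(31) = 8.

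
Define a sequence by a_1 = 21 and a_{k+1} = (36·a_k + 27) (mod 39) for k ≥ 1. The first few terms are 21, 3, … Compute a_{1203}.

18

Listing terms: a_1 = 21,  a_2 = 3,  a_3 = 18,  a_4 = 12,  a_5 = 30,  a_6 = 15,  a_7 = 21.
The sequence repeats with period 6.
So a_{1203} = a_{1 + ((1203-1) mod 6)} = a_3 = 18.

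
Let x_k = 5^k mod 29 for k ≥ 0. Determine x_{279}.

6

We have x_0 = 1, x_1 = 5, x_2 = 25, x_3 = 9, x_4 = 16, x_5 = 22, x_6 = 23, x_7 = 28, x_8 = 24, x_9 = 4, x_{10} = 20, x_{11} = 13, x_{12} = 7, x_{13} = 6, x_{14} = 1.
Since x_{14} = x_0 = 1, the sequence is periodic with period 14.
(279 - 0) mod 14 = 13, so x_{279} = x_{13} = 6.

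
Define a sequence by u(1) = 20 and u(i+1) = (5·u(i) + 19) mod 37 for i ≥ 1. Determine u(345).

u(1) = 20; u(2) = 8; u(3) = 22; u(4) = 18; u(5) = 35; u(6) = 9; u(7) = 27; u(8) = 6; u(9) = 12; u(10) = 5; u(11) = 7; u(12) = 17; u(13) = 30; u(14) = 21; u(15) = 13; u(16) = 10; u(17) = 32; u(18) = 31; u(19) = 26; u(20) = 1; u(21) = 24; u(22) = 28; u(23) = 11; u(24) = 0; u(25) = 19; u(26) = 3; u(27) = 34; u(28) = 4; u(29) = 2; u(30) = 29; u(31) = 16; u(32) = 25; u(33) = 33; u(34) = 36; u(35) = 14; u(36) = 15; u(37) = 20.
Since u(37) = u(1) = 20, the sequence is periodic with period 36.
So u(345) = u(1 + ((345-1) mod 36)) = u(21) = 24.

24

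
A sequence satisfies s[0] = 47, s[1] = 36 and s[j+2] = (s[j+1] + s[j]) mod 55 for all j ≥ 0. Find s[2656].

Computing terms: s[0] = 47; s[1] = 36; s[2] = 28; s[3] = 9; s[4] = 37; s[5] = 46; s[6] = 28; s[7] = 19; s[8] = 47; s[9] = 11; s[10] = 3; s[11] = 14; s[12] = 17; s[13] = 31; s[14] = 48; s[15] = 24; s[16] = 17; s[17] = 41; s[18] = 3; s[19] = 44; s[20] = 47; s[21] = 36.
Since (s[20], s[21]) = (s[0], s[1]) = (47, 36) (two consecutive terms determine the rest), the sequence is periodic with period 20.
(2656 - 0) mod 20 = 16, so s[2656] = s[16] = 17.

17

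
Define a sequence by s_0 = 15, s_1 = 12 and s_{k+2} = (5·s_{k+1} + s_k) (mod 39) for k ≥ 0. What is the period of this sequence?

Listing terms: s_0 = 15; s_1 = 12; s_2 = 36; s_3 = 36; s_4 = 21; s_5 = 24; s_6 = 24; s_7 = 27; s_8 = 3; s_9 = 3; s_{10} = 18; s_{11} = 15; s_{12} = 15; s_{13} = 12.
Since (s_{12}, s_{13}) = (s_0, s_1) = (15, 12) (two consecutive terms determine the rest), the sequence is periodic with period 12.

12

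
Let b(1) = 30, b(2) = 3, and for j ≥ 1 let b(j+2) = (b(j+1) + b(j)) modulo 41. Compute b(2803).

33

Listing terms: b(1) = 30, b(2) = 3, b(3) = 33, b(4) = 36, b(5) = 28, b(6) = 23, b(7) = 10, b(8) = 33, b(9) = 2, b(10) = 35, b(11) = 37, b(12) = 31, b(13) = 27, b(14) = 17, b(15) = 3, b(16) = 20, b(17) = 23, b(18) = 2, b(19) = 25, b(20) = 27, b(21) = 11, b(22) = 38, b(23) = 8, b(24) = 5, b(25) = 13, b(26) = 18, b(27) = 31, b(28) = 8, b(29) = 39, b(30) = 6, b(31) = 4, b(32) = 10, b(33) = 14, b(34) = 24, b(35) = 38, b(36) = 21, b(37) = 18, b(38) = 39, b(39) = 16, b(40) = 14, b(41) = 30, b(42) = 3.
The sequence repeats with period 40.
So b(2803) = b(1 + ((2803-1) mod 40)) = b(3) = 33.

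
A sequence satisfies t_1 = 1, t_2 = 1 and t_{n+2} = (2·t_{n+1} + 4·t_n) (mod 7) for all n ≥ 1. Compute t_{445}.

t_1 = 1, t_2 = 1, t_3 = 6, t_4 = 2, t_5 = 0, t_6 = 1, t_7 = 2, t_8 = 1, t_9 = 3, t_{10} = 3, t_{11} = 4, t_{12} = 6, t_{13} = 0, t_{14} = 3, t_{15} = 6, t_{16} = 3, t_{17} = 2, t_{18} = 2, t_{19} = 5, t_{20} = 4, t_{21} = 0, t_{22} = 2, t_{23} = 4, t_{24} = 2, t_{25} = 6, t_{26} = 6, t_{27} = 1, t_{28} = 5, t_{29} = 0, t_{30} = 6, t_{31} = 5, t_{32} = 6, t_{33} = 4, t_{34} = 4, t_{35} = 3, t_{36} = 1, t_{37} = 0, t_{38} = 4, t_{39} = 1, t_{40} = 4, t_{41} = 5, t_{42} = 5, t_{43} = 2, t_{44} = 3, t_{45} = 0, t_{46} = 5, t_{47} = 3, t_{48} = 5, t_{49} = 1, t_{50} = 1.
The sequence repeats with period 48.
(445 - 1) mod 48 = 12, so t_{445} = t_{13} = 0.

0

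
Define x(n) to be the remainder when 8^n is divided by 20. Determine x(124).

Listing terms: x(0) = 1,  x(1) = 8,  x(2) = 4,  x(3) = 12,  x(4) = 16,  x(5) = 8.
Since x(5) = x(1) = 8, the sequence is eventually periodic: after a pre-period of length 1 it cycles with period 4.
For n ≥ 1, x(n) depends only on (n - 1) mod 4. (124 - 1) mod 4 = 3, so x(124) = x(4) = 16.

16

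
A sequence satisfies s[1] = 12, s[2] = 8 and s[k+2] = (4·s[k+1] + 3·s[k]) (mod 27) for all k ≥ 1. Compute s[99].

23

Listing terms: s[1] = 12; s[2] = 8; s[3] = 14; s[4] = 26; s[5] = 11; s[6] = 14; s[7] = 8; s[8] = 20; s[9] = 23; s[10] = 17; s[11] = 2; s[12] = 5; s[13] = 26; s[14] = 11.
Since (s[13], s[14]) = (s[4], s[5]) = (26, 11) (two consecutive terms determine the rest), the sequence is eventually periodic: after a pre-period of length 3 it cycles with period 9.
For k ≥ 4, s[k] depends only on (k - 4) mod 9. (99 - 4) mod 9 = 5, so s[99] = s[9] = 23.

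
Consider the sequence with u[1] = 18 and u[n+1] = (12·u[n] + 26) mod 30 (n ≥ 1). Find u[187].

20

Listing terms: u[1] = 18,  u[2] = 2,  u[3] = 20,  u[4] = 26,  u[5] = 8,  u[6] = 2.
Since u[6] = u[2] = 2, the sequence is eventually periodic: after a pre-period of length 1 it cycles with period 4.
For n ≥ 2, u[n] depends only on (n - 2) mod 4. (187 - 2) mod 4 = 1, so u[187] = u[3] = 20.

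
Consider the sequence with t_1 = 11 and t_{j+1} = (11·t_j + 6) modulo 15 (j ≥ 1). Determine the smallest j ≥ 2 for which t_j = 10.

We have t_1 = 11; t_2 = 7; t_3 = 8; t_4 = 4; t_5 = 5; t_6 = 1; t_7 = 2; t_8 = 13; t_9 = 14; t_{10} = 10; t_{11} = 11.
Since t_{11} = t_1 = 11, the sequence is periodic with period 10.
The value 10 first appears (with j ≥ 2) at t_{10}.

10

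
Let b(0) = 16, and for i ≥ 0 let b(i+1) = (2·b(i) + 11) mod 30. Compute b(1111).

Computing terms: b(0) = 16,  b(1) = 13,  b(2) = 7,  b(3) = 25,  b(4) = 1,  b(5) = 13.
Since b(5) = b(1) = 13, the sequence is eventually periodic: after a pre-period of length 1 it cycles with period 4.
For i ≥ 1, b(i) depends only on (i - 1) mod 4. (1111 - 1) mod 4 = 2, so b(1111) = b(3) = 25.

25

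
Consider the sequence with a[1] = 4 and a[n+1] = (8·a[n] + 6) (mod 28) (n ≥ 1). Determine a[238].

26

We have a[1] = 4, a[2] = 10, a[3] = 2, a[4] = 22, a[5] = 14, a[6] = 6, a[7] = 26, a[8] = 18, a[9] = 10.
Since a[9] = a[2] = 10, the sequence is eventually periodic: after a pre-period of length 1 it cycles with period 7.
For n ≥ 2, a[n] depends only on (n - 2) mod 7. (238 - 2) mod 7 = 5, so a[238] = a[7] = 26.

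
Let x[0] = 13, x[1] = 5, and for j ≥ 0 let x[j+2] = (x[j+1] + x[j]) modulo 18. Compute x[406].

x[0] = 13; x[1] = 5; x[2] = 0; x[3] = 5; x[4] = 5; x[5] = 10; x[6] = 15; x[7] = 7; x[8] = 4; x[9] = 11; x[10] = 15; x[11] = 8; x[12] = 5; x[13] = 13; x[14] = 0; x[15] = 13; x[16] = 13; x[17] = 8; x[18] = 3; x[19] = 11; x[20] = 14; x[21] = 7; x[22] = 3; x[23] = 10; x[24] = 13; x[25] = 5.
Since (x[24], x[25]) = (x[0], x[1]) = (13, 5) (two consecutive terms determine the rest), the sequence is periodic with period 24.
(406 - 0) mod 24 = 22, so x[406] = x[22] = 3.

3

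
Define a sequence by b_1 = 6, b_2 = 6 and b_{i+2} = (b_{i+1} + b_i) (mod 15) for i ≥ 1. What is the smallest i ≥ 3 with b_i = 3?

4

Computing terms: b_1 = 6, b_2 = 6, b_3 = 12, b_4 = 3, b_5 = 0, b_6 = 3, b_7 = 3, b_8 = 6, b_9 = 9, b_{10} = 0, b_{11} = 9, b_{12} = 9, b_{13} = 3, b_{14} = 12, b_{15} = 0, b_{16} = 12, b_{17} = 12, b_{18} = 9, b_{19} = 6, b_{20} = 0, b_{21} = 6, b_{22} = 6.
Since (b_{21}, b_{22}) = (b_1, b_2) = (6, 6) (two consecutive terms determine the rest), the sequence is periodic with period 20.
The value 3 first appears (with i ≥ 3) at b_4.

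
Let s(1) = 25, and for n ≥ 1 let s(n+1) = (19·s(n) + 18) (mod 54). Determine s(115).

Computing terms: s(1) = 25, s(2) = 7, s(3) = 43, s(4) = 25.
Since s(4) = s(1) = 25, the sequence is periodic with period 3.
So s(115) = s(1 + ((115-1) mod 3)) = s(1) = 25.

25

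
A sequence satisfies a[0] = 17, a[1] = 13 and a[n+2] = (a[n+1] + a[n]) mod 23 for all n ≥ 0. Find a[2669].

22

Listing terms: a[0] = 17, a[1] = 13, a[2] = 7, a[3] = 20, a[4] = 4, a[5] = 1, a[6] = 5, a[7] = 6, a[8] = 11, a[9] = 17, a[10] = 5, a[11] = 22, a[12] = 4, a[13] = 3, a[14] = 7, a[15] = 10, a[16] = 17, a[17] = 4, a[18] = 21, a[19] = 2, a[20] = 0, a[21] = 2, a[22] = 2, a[23] = 4, a[24] = 6, a[25] = 10, a[26] = 16, a[27] = 3, a[28] = 19, a[29] = 22, a[30] = 18, a[31] = 17, a[32] = 12, a[33] = 6, a[34] = 18, a[35] = 1, a[36] = 19, a[37] = 20, a[38] = 16, a[39] = 13, a[40] = 6, a[41] = 19, a[42] = 2, a[43] = 21, a[44] = 0, a[45] = 21, a[46] = 21, a[47] = 19, a[48] = 17, a[49] = 13.
The sequence repeats with period 48.
(2669 - 0) mod 48 = 29, so a[2669] = a[29] = 22.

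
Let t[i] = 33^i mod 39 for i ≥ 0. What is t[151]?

6

t[0] = 1, t[1] = 33, t[2] = 36, t[3] = 18, t[4] = 9, t[5] = 24, t[6] = 12, t[7] = 6, t[8] = 3, t[9] = 21, t[10] = 30, t[11] = 15, t[12] = 27, t[13] = 33.
Since t[13] = t[1] = 33, the sequence is eventually periodic: after a pre-period of length 1 it cycles with period 12.
For i ≥ 1, t[i] depends only on (i - 1) mod 12. (151 - 1) mod 12 = 6, so t[151] = t[7] = 6.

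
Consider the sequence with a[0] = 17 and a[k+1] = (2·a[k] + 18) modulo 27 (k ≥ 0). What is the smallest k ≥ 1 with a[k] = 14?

a[0] = 17, a[1] = 25, a[2] = 14, a[3] = 19, a[4] = 2, a[5] = 22, a[6] = 8, a[7] = 7, a[8] = 5, a[9] = 1, a[10] = 20, a[11] = 4, a[12] = 26, a[13] = 16, a[14] = 23, a[15] = 10, a[16] = 11, a[17] = 13, a[18] = 17.
Since a[18] = a[0] = 17, the sequence is periodic with period 18.
The value 14 first appears (with k ≥ 1) at a[2].

2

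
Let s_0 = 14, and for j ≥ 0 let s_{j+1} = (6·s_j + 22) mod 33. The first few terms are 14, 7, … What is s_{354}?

16

s_0 = 14, s_1 = 7, s_2 = 31, s_3 = 10, s_4 = 16, s_5 = 19, s_6 = 4, s_7 = 13, s_8 = 1, s_9 = 28, s_{10} = 25, s_{11} = 7.
Since s_{11} = s_1 = 7, the sequence is eventually periodic: after a pre-period of length 1 it cycles with period 10.
For j ≥ 1, s_j depends only on (j - 1) mod 10. (354 - 1) mod 10 = 3, so s_{354} = s_4 = 16.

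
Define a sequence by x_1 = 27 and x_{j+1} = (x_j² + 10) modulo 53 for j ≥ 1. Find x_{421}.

26

Listing terms: x_1 = 27,  x_2 = 50,  x_3 = 19,  x_4 = 0,  x_5 = 10,  x_6 = 4,  x_7 = 26,  x_8 = 50.
Since x_8 = x_2 = 50, the sequence is eventually periodic: after a pre-period of length 1 it cycles with period 6.
For j ≥ 2, x_j depends only on (j - 2) mod 6. (421 - 2) mod 6 = 5, so x_{421} = x_7 = 26.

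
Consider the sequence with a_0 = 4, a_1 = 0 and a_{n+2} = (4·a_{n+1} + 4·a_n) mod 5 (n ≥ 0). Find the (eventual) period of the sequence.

3

We have a_0 = 4, a_1 = 0, a_2 = 1, a_3 = 4, a_4 = 0.
The sequence repeats with period 3.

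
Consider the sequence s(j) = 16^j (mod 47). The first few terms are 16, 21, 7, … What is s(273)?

s(1) = 16; s(2) = 21; s(3) = 7; s(4) = 18; s(5) = 6; s(6) = 2; s(7) = 32; s(8) = 42; s(9) = 14; s(10) = 36; s(11) = 12; s(12) = 4; s(13) = 17; s(14) = 37; s(15) = 28; s(16) = 25; s(17) = 24; s(18) = 8; s(19) = 34; s(20) = 27; s(21) = 9; s(22) = 3; s(23) = 1; s(24) = 16.
Since s(24) = s(1) = 16, the sequence is periodic with period 23.
(273 - 1) mod 23 = 19, so s(273) = s(20) = 27.

27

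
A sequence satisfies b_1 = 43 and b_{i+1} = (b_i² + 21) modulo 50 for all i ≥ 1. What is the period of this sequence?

We have b_1 = 43, b_2 = 20, b_3 = 21, b_4 = 12, b_5 = 15, b_6 = 46, b_7 = 37, b_8 = 40, b_9 = 21.
Since b_9 = b_3 = 21, the sequence is eventually periodic: after a pre-period of length 2 it cycles with period 6.

6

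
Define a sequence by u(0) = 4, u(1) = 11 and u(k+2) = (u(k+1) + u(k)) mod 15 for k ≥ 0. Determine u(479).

u(0) = 4,  u(1) = 11,  u(2) = 0,  u(3) = 11,  u(4) = 11,  u(5) = 7,  u(6) = 3,  u(7) = 10,  u(8) = 13,  u(9) = 8,  u(10) = 6,  u(11) = 14,  u(12) = 5,  u(13) = 4,  u(14) = 9,  u(15) = 13,  u(16) = 7,  u(17) = 5,  u(18) = 12,  u(19) = 2,  u(20) = 14,  u(21) = 1,  u(22) = 0,  u(23) = 1,  u(24) = 1,  u(25) = 2,  u(26) = 3,  u(27) = 5,  u(28) = 8,  u(29) = 13,  u(30) = 6,  u(31) = 4,  u(32) = 10,  u(33) = 14,  u(34) = 9,  u(35) = 8,  u(36) = 2,  u(37) = 10,  u(38) = 12,  u(39) = 7,  u(40) = 4,  u(41) = 11.
Since (u(40), u(41)) = (u(0), u(1)) = (4, 11) (two consecutive terms determine the rest), the sequence is periodic with period 40.
So u(479) = u(0 + ((479-0) mod 40)) = u(39) = 7.

7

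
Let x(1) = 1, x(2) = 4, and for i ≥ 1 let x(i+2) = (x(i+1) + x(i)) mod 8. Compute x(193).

1

Listing terms: x(1) = 1; x(2) = 4; x(3) = 5; x(4) = 1; x(5) = 6; x(6) = 7; x(7) = 5; x(8) = 4; x(9) = 1; x(10) = 5; x(11) = 6; x(12) = 3; x(13) = 1; x(14) = 4.
The sequence repeats with period 12.
So x(193) = x(1 + ((193-1) mod 12)) = x(1) = 1.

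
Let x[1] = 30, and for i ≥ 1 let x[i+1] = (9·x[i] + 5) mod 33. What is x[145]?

x[1] = 30, x[2] = 11, x[3] = 5, x[4] = 17, x[5] = 26, x[6] = 8, x[7] = 11.
Since x[7] = x[2] = 11, the sequence is eventually periodic: after a pre-period of length 1 it cycles with period 5.
For i ≥ 2, x[i] depends only on (i - 2) mod 5. (145 - 2) mod 5 = 3, so x[145] = x[5] = 26.

26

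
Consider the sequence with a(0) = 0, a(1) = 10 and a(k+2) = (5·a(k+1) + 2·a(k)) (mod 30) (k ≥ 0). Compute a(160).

Listing terms: a(0) = 0,  a(1) = 10,  a(2) = 20,  a(3) = 0,  a(4) = 10.
The sequence repeats with period 3.
(160 - 0) mod 3 = 1, so a(160) = a(1) = 10.

10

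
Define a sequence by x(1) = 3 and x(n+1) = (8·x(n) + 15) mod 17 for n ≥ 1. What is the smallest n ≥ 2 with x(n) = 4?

We have x(1) = 3,  x(2) = 5,  x(3) = 4,  x(4) = 13,  x(5) = 0,  x(6) = 15,  x(7) = 16,  x(8) = 7,  x(9) = 3.
Since x(9) = x(1) = 3, the sequence is periodic with period 8.
The value 4 first appears (with n ≥ 2) at x(3).

3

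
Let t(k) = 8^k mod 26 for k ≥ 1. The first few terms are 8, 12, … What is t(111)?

Computing terms: t(1) = 8, t(2) = 12, t(3) = 18, t(4) = 14, t(5) = 8.
Since t(5) = t(1) = 8, the sequence is periodic with period 4.
(111 - 1) mod 4 = 2, so t(111) = t(3) = 18.

18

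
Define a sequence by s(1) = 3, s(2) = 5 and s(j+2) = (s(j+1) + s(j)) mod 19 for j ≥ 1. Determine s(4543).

17

Listing terms: s(1) = 3,  s(2) = 5,  s(3) = 8,  s(4) = 13,  s(5) = 2,  s(6) = 15,  s(7) = 17,  s(8) = 13,  s(9) = 11,  s(10) = 5,  s(11) = 16,  s(12) = 2,  s(13) = 18,  s(14) = 1,  s(15) = 0,  s(16) = 1,  s(17) = 1,  s(18) = 2,  s(19) = 3,  s(20) = 5.
The sequence repeats with period 18.
So s(4543) = s(1 + ((4543-1) mod 18)) = s(7) = 17.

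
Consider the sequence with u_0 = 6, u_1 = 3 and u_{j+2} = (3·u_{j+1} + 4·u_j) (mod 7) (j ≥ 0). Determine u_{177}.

6

We have u_0 = 6; u_1 = 3; u_2 = 5; u_3 = 6; u_4 = 3.
The sequence repeats with period 3.
(177 - 0) mod 3 = 0, so u_{177} = u_0 = 6.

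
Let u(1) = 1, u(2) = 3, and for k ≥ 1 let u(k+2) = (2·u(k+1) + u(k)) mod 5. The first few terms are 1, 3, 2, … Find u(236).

2

We have u(1) = 1,  u(2) = 3,  u(3) = 2,  u(4) = 2,  u(5) = 1,  u(6) = 4,  u(7) = 4,  u(8) = 2,  u(9) = 3,  u(10) = 3,  u(11) = 4,  u(12) = 1,  u(13) = 1,  u(14) = 3.
The sequence repeats with period 12.
So u(236) = u(1 + ((236-1) mod 12)) = u(8) = 2.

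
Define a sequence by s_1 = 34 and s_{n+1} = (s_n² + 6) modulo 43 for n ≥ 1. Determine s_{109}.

Computing terms: s_1 = 34,  s_2 = 1,  s_3 = 7,  s_4 = 12,  s_5 = 21,  s_6 = 17,  s_7 = 37,  s_8 = 42,  s_9 = 7.
Since s_9 = s_3 = 7, the sequence is eventually periodic: after a pre-period of length 2 it cycles with period 6.
For n ≥ 3, s_n depends only on (n - 3) mod 6. (109 - 3) mod 6 = 4, so s_{109} = s_7 = 37.

37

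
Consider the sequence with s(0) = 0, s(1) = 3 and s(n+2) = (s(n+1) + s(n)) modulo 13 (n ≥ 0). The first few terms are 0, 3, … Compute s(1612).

We have s(0) = 0, s(1) = 3, s(2) = 3, s(3) = 6, s(4) = 9, s(5) = 2, s(6) = 11, s(7) = 0, s(8) = 11, s(9) = 11, s(10) = 9, s(11) = 7, s(12) = 3, s(13) = 10, s(14) = 0, s(15) = 10, s(16) = 10, s(17) = 7, s(18) = 4, s(19) = 11, s(20) = 2, s(21) = 0, s(22) = 2, s(23) = 2, s(24) = 4, s(25) = 6, s(26) = 10, s(27) = 3, s(28) = 0, s(29) = 3.
The sequence repeats with period 28.
So s(1612) = s(0 + ((1612-0) mod 28)) = s(16) = 10.

10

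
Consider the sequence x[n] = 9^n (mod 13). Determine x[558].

Listing terms: x[0] = 1; x[1] = 9; x[2] = 3; x[3] = 1.
The sequence repeats with period 3.
(558 - 0) mod 3 = 0, so x[558] = x[0] = 1.

1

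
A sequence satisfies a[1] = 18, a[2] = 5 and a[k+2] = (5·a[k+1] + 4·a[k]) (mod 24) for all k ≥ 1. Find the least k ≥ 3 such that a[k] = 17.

Listing terms: a[1] = 18, a[2] = 5, a[3] = 1, a[4] = 1, a[5] = 9, a[6] = 1, a[7] = 17, a[8] = 17, a[9] = 9, a[10] = 17, a[11] = 1, a[12] = 1.
Since (a[11], a[12]) = (a[3], a[4]) = (1, 1) (two consecutive terms determine the rest), the sequence is eventually periodic: after a pre-period of length 2 it cycles with period 8.
The value 17 first appears (with k ≥ 3) at a[7].

7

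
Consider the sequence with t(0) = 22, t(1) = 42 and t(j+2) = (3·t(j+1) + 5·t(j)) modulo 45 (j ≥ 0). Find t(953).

We have t(0) = 22; t(1) = 42; t(2) = 11; t(3) = 18; t(4) = 19; t(5) = 12; t(6) = 41; t(7) = 3; t(8) = 34; t(9) = 27; t(10) = 26; t(11) = 33; t(12) = 4; t(13) = 42; t(14) = 11.
Since (t(13), t(14)) = (t(1), t(2)) = (42, 11) (two consecutive terms determine the rest), the sequence is eventually periodic: after a pre-period of length 1 it cycles with period 12.
For j ≥ 1, t(j) depends only on (j - 1) mod 12. (953 - 1) mod 12 = 4, so t(953) = t(5) = 12.

12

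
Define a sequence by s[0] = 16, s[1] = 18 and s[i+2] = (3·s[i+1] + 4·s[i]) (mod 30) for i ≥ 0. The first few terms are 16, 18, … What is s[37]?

12

We have s[0] = 16; s[1] = 18; s[2] = 28; s[3] = 6; s[4] = 10; s[5] = 24; s[6] = 22; s[7] = 12; s[8] = 4; s[9] = 0; s[10] = 16; s[11] = 18.
The sequence repeats with period 10.
So s[37] = s[0 + ((37-0) mod 10)] = s[7] = 12.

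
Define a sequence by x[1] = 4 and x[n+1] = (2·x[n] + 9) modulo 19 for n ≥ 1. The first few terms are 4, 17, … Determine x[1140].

Listing terms: x[1] = 4, x[2] = 17, x[3] = 5, x[4] = 0, x[5] = 9, x[6] = 8, x[7] = 6, x[8] = 2, x[9] = 13, x[10] = 16, x[11] = 3, x[12] = 15, x[13] = 1, x[14] = 11, x[15] = 12, x[16] = 14, x[17] = 18, x[18] = 7, x[19] = 4.
The sequence repeats with period 18.
So x[1140] = x[1 + ((1140-1) mod 18)] = x[6] = 8.

8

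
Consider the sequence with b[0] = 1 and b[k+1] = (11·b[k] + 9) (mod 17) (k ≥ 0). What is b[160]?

1

Listing terms: b[0] = 1,  b[1] = 3,  b[2] = 8,  b[3] = 12,  b[4] = 5,  b[5] = 13,  b[6] = 16,  b[7] = 15,  b[8] = 4,  b[9] = 2,  b[10] = 14,  b[11] = 10,  b[12] = 0,  b[13] = 9,  b[14] = 6,  b[15] = 7,  b[16] = 1.
The sequence repeats with period 16.
(160 - 0) mod 16 = 0, so b[160] = b[0] = 1.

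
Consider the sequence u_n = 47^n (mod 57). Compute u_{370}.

u_1 = 47; u_2 = 43; u_3 = 26; u_4 = 25; u_5 = 35; u_6 = 49; u_7 = 23; u_8 = 55; u_9 = 20; u_{10} = 28; u_{11} = 5; u_{12} = 7; u_{13} = 44; u_{14} = 16; u_{15} = 11; u_{16} = 4; u_{17} = 17; u_{18} = 1; u_{19} = 47.
The sequence repeats with period 18.
(370 - 1) mod 18 = 9, so u_{370} = u_{10} = 28.

28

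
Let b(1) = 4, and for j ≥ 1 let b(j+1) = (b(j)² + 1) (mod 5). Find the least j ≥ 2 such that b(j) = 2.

We have b(1) = 4, b(2) = 2, b(3) = 0, b(4) = 1, b(5) = 2.
Since b(5) = b(2) = 2, the sequence is eventually periodic: after a pre-period of length 1 it cycles with period 3.
The value 2 first appears (with j ≥ 2) at b(2).

2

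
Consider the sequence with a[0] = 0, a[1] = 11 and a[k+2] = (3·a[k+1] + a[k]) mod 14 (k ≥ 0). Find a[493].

Listing terms: a[0] = 0,  a[1] = 11,  a[2] = 5,  a[3] = 12,  a[4] = 13,  a[5] = 9,  a[6] = 12,  a[7] = 3,  a[8] = 7,  a[9] = 10,  a[10] = 9,  a[11] = 9,  a[12] = 8,  a[13] = 5,  a[14] = 9,  a[15] = 4,  a[16] = 7,  a[17] = 11,  a[18] = 12,  a[19] = 5,  a[20] = 13,  a[21] = 2,  a[22] = 5,  a[23] = 3,  a[24] = 0,  a[25] = 3,  a[26] = 9,  a[27] = 2,  a[28] = 1,  a[29] = 5,  a[30] = 2,  a[31] = 11,  a[32] = 7,  a[33] = 4,  a[34] = 5,  a[35] = 5,  a[36] = 6,  a[37] = 9,  a[38] = 5,  a[39] = 10,  a[40] = 7,  a[41] = 3,  a[42] = 2,  a[43] = 9,  a[44] = 1,  a[45] = 12,  a[46] = 9,  a[47] = 11,  a[48] = 0,  a[49] = 11.
Since (a[48], a[49]) = (a[0], a[1]) = (0, 11) (two consecutive terms determine the rest), the sequence is periodic with period 48.
(493 - 0) mod 48 = 13, so a[493] = a[13] = 5.

5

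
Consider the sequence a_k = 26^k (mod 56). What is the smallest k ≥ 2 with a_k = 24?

Computing terms: a_1 = 26,  a_2 = 4,  a_3 = 48,  a_4 = 16,  a_5 = 24,  a_6 = 8,  a_7 = 40,  a_8 = 32,  a_9 = 48.
Since a_9 = a_3 = 48, the sequence is eventually periodic: after a pre-period of length 2 it cycles with period 6.
The value 24 first appears (with k ≥ 2) at a_5.

5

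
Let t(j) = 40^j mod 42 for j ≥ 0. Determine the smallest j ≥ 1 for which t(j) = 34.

3

We have t(0) = 1, t(1) = 40, t(2) = 4, t(3) = 34, t(4) = 16, t(5) = 10, t(6) = 22, t(7) = 40.
Since t(7) = t(1) = 40, the sequence is eventually periodic: after a pre-period of length 1 it cycles with period 6.
The value 34 first appears (with j ≥ 1) at t(3).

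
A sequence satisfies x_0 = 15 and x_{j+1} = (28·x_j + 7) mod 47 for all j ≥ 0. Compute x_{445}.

6

We have x_0 = 15,  x_1 = 4,  x_2 = 25,  x_3 = 2,  x_4 = 16,  x_5 = 32,  x_6 = 10,  x_7 = 5,  x_8 = 6,  x_9 = 34,  x_{10} = 19,  x_{11} = 22,  x_{12} = 12,  x_{13} = 14,  x_{14} = 23,  x_{15} = 40,  x_{16} = 46,  x_{17} = 26,  x_{18} = 30,  x_{19} = 1,  x_{20} = 35,  x_{21} = 0,  x_{22} = 7,  x_{23} = 15.
Since x_{23} = x_0 = 15, the sequence is periodic with period 23.
(445 - 0) mod 23 = 8, so x_{445} = x_8 = 6.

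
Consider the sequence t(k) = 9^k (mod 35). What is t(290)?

11

Computing terms: t(0) = 1, t(1) = 9, t(2) = 11, t(3) = 29, t(4) = 16, t(5) = 4, t(6) = 1.
The sequence repeats with period 6.
(290 - 0) mod 6 = 2, so t(290) = t(2) = 11.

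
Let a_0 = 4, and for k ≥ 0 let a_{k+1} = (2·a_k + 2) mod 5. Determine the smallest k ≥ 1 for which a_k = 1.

3

Computing terms: a_0 = 4; a_1 = 0; a_2 = 2; a_3 = 1; a_4 = 4.
The sequence repeats with period 4.
The value 1 first appears (with k ≥ 1) at a_3.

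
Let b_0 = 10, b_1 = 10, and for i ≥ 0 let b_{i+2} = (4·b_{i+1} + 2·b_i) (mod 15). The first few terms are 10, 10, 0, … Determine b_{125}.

Computing terms: b_0 = 10,  b_1 = 10,  b_2 = 0,  b_3 = 5,  b_4 = 5,  b_5 = 0,  b_6 = 10,  b_7 = 10.
Since (b_6, b_7) = (b_0, b_1) = (10, 10) (two consecutive terms determine the rest), the sequence is periodic with period 6.
So b_{125} = b_{0 + ((125-0) mod 6)} = b_5 = 0.

0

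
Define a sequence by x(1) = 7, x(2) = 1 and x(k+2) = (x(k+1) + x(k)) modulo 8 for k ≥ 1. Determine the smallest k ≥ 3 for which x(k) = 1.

Listing terms: x(1) = 7, x(2) = 1, x(3) = 0, x(4) = 1, x(5) = 1, x(6) = 2, x(7) = 3, x(8) = 5, x(9) = 0, x(10) = 5, x(11) = 5, x(12) = 2, x(13) = 7, x(14) = 1.
Since (x(13), x(14)) = (x(1), x(2)) = (7, 1) (two consecutive terms determine the rest), the sequence is periodic with period 12.
The value 1 first appears (with k ≥ 3) at x(4).

4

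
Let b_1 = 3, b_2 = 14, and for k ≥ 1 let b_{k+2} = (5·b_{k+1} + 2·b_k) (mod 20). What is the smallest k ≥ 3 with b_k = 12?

5

Listing terms: b_1 = 3; b_2 = 14; b_3 = 16; b_4 = 8; b_5 = 12; b_6 = 16; b_7 = 4; b_8 = 12; b_9 = 8; b_{10} = 4; b_{11} = 16; b_{12} = 8.
Since (b_{11}, b_{12}) = (b_3, b_4) = (16, 8) (two consecutive terms determine the rest), the sequence is eventually periodic: after a pre-period of length 2 it cycles with period 8.
The value 12 first appears (with k ≥ 3) at b_5.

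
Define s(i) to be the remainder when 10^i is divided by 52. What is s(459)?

12

Listing terms: s(1) = 10,  s(2) = 48,  s(3) = 12,  s(4) = 16,  s(5) = 4,  s(6) = 40,  s(7) = 36,  s(8) = 48.
Since s(8) = s(2) = 48, the sequence is eventually periodic: after a pre-period of length 1 it cycles with period 6.
For i ≥ 2, s(i) depends only on (i - 2) mod 6. (459 - 2) mod 6 = 1, so s(459) = s(3) = 12.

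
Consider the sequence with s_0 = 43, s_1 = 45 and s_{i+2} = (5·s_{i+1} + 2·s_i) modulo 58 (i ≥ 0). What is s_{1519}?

3

Computing terms: s_0 = 43; s_1 = 45; s_2 = 21; s_3 = 21; s_4 = 31; s_5 = 23; s_6 = 3; s_7 = 3; s_8 = 21; s_9 = 53; s_{10} = 17; s_{11} = 17; s_{12} = 3; s_{13} = 49; s_{14} = 19; s_{15} = 19; s_{16} = 17; s_{17} = 7; s_{18} = 11; s_{19} = 11; s_{20} = 19; s_{21} = 1; s_{22} = 43; s_{23} = 43; s_{24} = 11; s_{25} = 25; s_{26} = 31; s_{27} = 31; s_{28} = 43; s_{29} = 45.
Since (s_{28}, s_{29}) = (s_0, s_1) = (43, 45) (two consecutive terms determine the rest), the sequence is periodic with period 28.
(1519 - 0) mod 28 = 7, so s_{1519} = s_7 = 3.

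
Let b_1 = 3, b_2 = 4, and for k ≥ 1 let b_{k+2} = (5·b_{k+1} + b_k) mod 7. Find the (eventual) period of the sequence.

Computing terms: b_1 = 3; b_2 = 4; b_3 = 2; b_4 = 0; b_5 = 2; b_6 = 3; b_7 = 3; b_8 = 4.
Since (b_7, b_8) = (b_1, b_2) = (3, 4) (two consecutive terms determine the rest), the sequence is periodic with period 6.

6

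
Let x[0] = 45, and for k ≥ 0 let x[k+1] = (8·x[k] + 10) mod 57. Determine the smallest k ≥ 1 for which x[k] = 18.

4

We have x[0] = 45,  x[1] = 28,  x[2] = 6,  x[3] = 1,  x[4] = 18,  x[5] = 40,  x[6] = 45.
The sequence repeats with period 6.
The value 18 first appears (with k ≥ 1) at x[4].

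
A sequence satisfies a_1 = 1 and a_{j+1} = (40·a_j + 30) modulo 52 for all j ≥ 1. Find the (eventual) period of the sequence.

13

Listing terms: a_1 = 1; a_2 = 18; a_3 = 22; a_4 = 26; a_5 = 30; a_6 = 34; a_7 = 38; a_8 = 42; a_9 = 46; a_{10} = 50; a_{11} = 2; a_{12} = 6; a_{13} = 10; a_{14} = 14; a_{15} = 18.
Since a_{15} = a_2 = 18, the sequence is eventually periodic: after a pre-period of length 1 it cycles with period 13.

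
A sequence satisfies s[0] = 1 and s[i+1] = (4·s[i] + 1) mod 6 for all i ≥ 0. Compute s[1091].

Listing terms: s[0] = 1,  s[1] = 5,  s[2] = 3,  s[3] = 1.
The sequence repeats with period 3.
So s[1091] = s[0 + ((1091-0) mod 3)] = s[2] = 3.

3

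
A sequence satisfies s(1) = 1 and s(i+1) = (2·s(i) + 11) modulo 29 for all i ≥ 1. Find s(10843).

3

We have s(1) = 1, s(2) = 13, s(3) = 8, s(4) = 27, s(5) = 7, s(6) = 25, s(7) = 3, s(8) = 17, s(9) = 16, s(10) = 14, s(11) = 10, s(12) = 2, s(13) = 15, s(14) = 12, s(15) = 6, s(16) = 23, s(17) = 28, s(18) = 9, s(19) = 0, s(20) = 11, s(21) = 4, s(22) = 19, s(23) = 20, s(24) = 22, s(25) = 26, s(26) = 5, s(27) = 21, s(28) = 24, s(29) = 1.
Since s(29) = s(1) = 1, the sequence is periodic with period 28.
(10843 - 1) mod 28 = 6, so s(10843) = s(7) = 3.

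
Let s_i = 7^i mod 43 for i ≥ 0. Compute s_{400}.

Listing terms: s_0 = 1, s_1 = 7, s_2 = 6, s_3 = 42, s_4 = 36, s_5 = 37, s_6 = 1.
The sequence repeats with period 6.
So s_{400} = s_{0 + ((400-0) mod 6)} = s_4 = 36.

36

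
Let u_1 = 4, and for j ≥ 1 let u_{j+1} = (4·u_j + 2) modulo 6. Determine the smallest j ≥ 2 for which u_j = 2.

3

We have u_1 = 4, u_2 = 0, u_3 = 2, u_4 = 4.
The sequence repeats with period 3.
The value 2 first appears (with j ≥ 2) at u_3.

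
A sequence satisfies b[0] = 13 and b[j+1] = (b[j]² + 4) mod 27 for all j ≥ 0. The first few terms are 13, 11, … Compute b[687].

Listing terms: b[0] = 13; b[1] = 11; b[2] = 17; b[3] = 23; b[4] = 20; b[5] = 26; b[6] = 5; b[7] = 2; b[8] = 8; b[9] = 14; b[10] = 11.
Since b[10] = b[1] = 11, the sequence is eventually periodic: after a pre-period of length 1 it cycles with period 9.
For j ≥ 1, b[j] depends only on (j - 1) mod 9. (687 - 1) mod 9 = 2, so b[687] = b[3] = 23.

23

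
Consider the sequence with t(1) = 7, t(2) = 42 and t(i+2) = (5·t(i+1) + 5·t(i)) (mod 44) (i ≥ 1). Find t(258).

Listing terms: t(1) = 7,  t(2) = 42,  t(3) = 25,  t(4) = 27,  t(5) = 40,  t(6) = 27,  t(7) = 27,  t(8) = 6,  t(9) = 33,  t(10) = 19,  t(11) = 40,  t(12) = 31,  t(13) = 3,  t(14) = 38,  t(15) = 29,  t(16) = 27,  t(17) = 16,  t(18) = 39,  t(19) = 11,  t(20) = 30,  t(21) = 29,  t(22) = 31,  t(23) = 36,  t(24) = 27,  t(25) = 7,  t(26) = 38,  t(27) = 5,  t(28) = 39,  t(29) = 0,  t(30) = 19,  t(31) = 7,  t(32) = 42.
Since (t(31), t(32)) = (t(1), t(2)) = (7, 42) (two consecutive terms determine the rest), the sequence is periodic with period 30.
So t(258) = t(1 + ((258-1) mod 30)) = t(18) = 39.

39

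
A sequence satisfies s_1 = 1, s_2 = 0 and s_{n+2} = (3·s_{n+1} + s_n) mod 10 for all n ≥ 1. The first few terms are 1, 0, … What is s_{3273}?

s_1 = 1, s_2 = 0, s_3 = 1, s_4 = 3, s_5 = 0, s_6 = 3, s_7 = 9, s_8 = 0, s_9 = 9, s_{10} = 7, s_{11} = 0, s_{12} = 7, s_{13} = 1, s_{14} = 0.
Since (s_{13}, s_{14}) = (s_1, s_2) = (1, 0) (two consecutive terms determine the rest), the sequence is periodic with period 12.
So s_{3273} = s_{1 + ((3273-1) mod 12)} = s_9 = 9.

9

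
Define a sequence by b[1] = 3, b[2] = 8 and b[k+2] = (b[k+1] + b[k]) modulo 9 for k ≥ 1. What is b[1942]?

7

We have b[1] = 3,  b[2] = 8,  b[3] = 2,  b[4] = 1,  b[5] = 3,  b[6] = 4,  b[7] = 7,  b[8] = 2,  b[9] = 0,  b[10] = 2,  b[11] = 2,  b[12] = 4,  b[13] = 6,  b[14] = 1,  b[15] = 7,  b[16] = 8,  b[17] = 6,  b[18] = 5,  b[19] = 2,  b[20] = 7,  b[21] = 0,  b[22] = 7,  b[23] = 7,  b[24] = 5,  b[25] = 3,  b[26] = 8.
The sequence repeats with period 24.
(1942 - 1) mod 24 = 21, so b[1942] = b[22] = 7.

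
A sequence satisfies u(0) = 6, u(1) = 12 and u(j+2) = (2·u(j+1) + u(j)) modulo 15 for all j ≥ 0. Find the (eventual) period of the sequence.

Listing terms: u(0) = 6, u(1) = 12, u(2) = 0, u(3) = 12, u(4) = 9, u(5) = 0, u(6) = 9, u(7) = 3, u(8) = 0, u(9) = 3, u(10) = 6, u(11) = 0, u(12) = 6, u(13) = 12.
The sequence repeats with period 12.

12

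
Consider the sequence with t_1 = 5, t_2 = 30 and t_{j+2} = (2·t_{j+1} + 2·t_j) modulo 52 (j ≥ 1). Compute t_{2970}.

24

t_1 = 5,  t_2 = 30,  t_3 = 18,  t_4 = 44,  t_5 = 20,  t_6 = 24,  t_7 = 36,  t_8 = 16,  t_9 = 0,  t_{10} = 32,  t_{11} = 12,  t_{12} = 36,  t_{13} = 44,  t_{14} = 4,  t_{15} = 44,  t_{16} = 44,  t_{17} = 20.
Since (t_{16}, t_{17}) = (t_4, t_5) = (44, 20) (two consecutive terms determine the rest), the sequence is eventually periodic: after a pre-period of length 3 it cycles with period 12.
For j ≥ 4, t_j depends only on (j - 4) mod 12. (2970 - 4) mod 12 = 2, so t_{2970} = t_6 = 24.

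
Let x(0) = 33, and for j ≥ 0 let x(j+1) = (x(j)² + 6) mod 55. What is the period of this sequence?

15

Listing terms: x(0) = 33,  x(1) = 50,  x(2) = 31,  x(3) = 32,  x(4) = 40,  x(5) = 11,  x(6) = 17,  x(7) = 20,  x(8) = 21,  x(9) = 7,  x(10) = 0,  x(11) = 6,  x(12) = 42,  x(13) = 10,  x(14) = 51,  x(15) = 22,  x(16) = 50.
Since x(16) = x(1) = 50, the sequence is eventually periodic: after a pre-period of length 1 it cycles with period 15.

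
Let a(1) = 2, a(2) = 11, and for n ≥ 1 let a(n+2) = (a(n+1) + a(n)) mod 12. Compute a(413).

1

We have a(1) = 2,  a(2) = 11,  a(3) = 1,  a(4) = 0,  a(5) = 1,  a(6) = 1,  a(7) = 2,  a(8) = 3,  a(9) = 5,  a(10) = 8,  a(11) = 1,  a(12) = 9,  a(13) = 10,  a(14) = 7,  a(15) = 5,  a(16) = 0,  a(17) = 5,  a(18) = 5,  a(19) = 10,  a(20) = 3,  a(21) = 1,  a(22) = 4,  a(23) = 5,  a(24) = 9,  a(25) = 2,  a(26) = 11.
Since (a(25), a(26)) = (a(1), a(2)) = (2, 11) (two consecutive terms determine the rest), the sequence is periodic with period 24.
So a(413) = a(1 + ((413-1) mod 24)) = a(5) = 1.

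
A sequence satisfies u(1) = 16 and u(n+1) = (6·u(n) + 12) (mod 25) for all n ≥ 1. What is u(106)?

1

Computing terms: u(1) = 16,  u(2) = 8,  u(3) = 10,  u(4) = 22,  u(5) = 19,  u(6) = 1,  u(7) = 18,  u(8) = 20,  u(9) = 7,  u(10) = 4,  u(11) = 11,  u(12) = 3,  u(13) = 5,  u(14) = 17,  u(15) = 14,  u(16) = 21,  u(17) = 13,  u(18) = 15,  u(19) = 2,  u(20) = 24,  u(21) = 6,  u(22) = 23,  u(23) = 0,  u(24) = 12,  u(25) = 9,  u(26) = 16.
The sequence repeats with period 25.
So u(106) = u(1 + ((106-1) mod 25)) = u(6) = 1.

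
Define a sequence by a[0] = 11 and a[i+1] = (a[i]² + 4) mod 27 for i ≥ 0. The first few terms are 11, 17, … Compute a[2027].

23

a[0] = 11; a[1] = 17; a[2] = 23; a[3] = 20; a[4] = 26; a[5] = 5; a[6] = 2; a[7] = 8; a[8] = 14; a[9] = 11.
Since a[9] = a[0] = 11, the sequence is periodic with period 9.
(2027 - 0) mod 9 = 2, so a[2027] = a[2] = 23.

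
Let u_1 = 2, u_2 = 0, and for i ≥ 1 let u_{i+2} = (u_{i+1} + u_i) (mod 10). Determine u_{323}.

2

u_1 = 2; u_2 = 0; u_3 = 2; u_4 = 2; u_5 = 4; u_6 = 6; u_7 = 0; u_8 = 6; u_9 = 6; u_{10} = 2; u_{11} = 8; u_{12} = 0; u_{13} = 8; u_{14} = 8; u_{15} = 6; u_{16} = 4; u_{17} = 0; u_{18} = 4; u_{19} = 4; u_{20} = 8; u_{21} = 2; u_{22} = 0.
The sequence repeats with period 20.
(323 - 1) mod 20 = 2, so u_{323} = u_3 = 2.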